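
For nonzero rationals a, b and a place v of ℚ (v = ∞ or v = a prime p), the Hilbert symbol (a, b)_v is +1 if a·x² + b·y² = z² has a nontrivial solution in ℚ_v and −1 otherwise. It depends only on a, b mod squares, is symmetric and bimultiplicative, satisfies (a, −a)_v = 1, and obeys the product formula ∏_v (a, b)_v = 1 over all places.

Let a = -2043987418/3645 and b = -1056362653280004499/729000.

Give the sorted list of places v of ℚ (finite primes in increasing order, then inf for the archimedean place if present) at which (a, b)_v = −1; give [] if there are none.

[11, 17, 31, 41, 47, inf]

Mod squares: a ≡ -87890, b ≡ -2808910. Check v ∈ {∞, 2, 3, 5, 11, 13, 17, 31, 41, 47}.
v=13: a=13^0·(≡12), b=13^1·(≡12) mod 13; (12|13)=+1, (12|13)=+1; (−1)^{0·1·6}·(+1)^1·(+1)^0 = +1.
v=5: a=5^-1·(≡3), b=5^-3·(≡3) mod 5; (3|5)=-1, (3|5)=-1; (−1)^{-1·-3·2}·(-1)^-3·(-1)^-1 = +1.
v=47: a=47^1·(≡40), b=47^2·(≡39) mod 47; (40|47)=-1, (39|47)=-1; (−1)^{1·2·23}·(-1)^2·(-1)^1 = -1.
v=2: v_2(a)=1, v_2(b)=-3; units ≡ 7, 1 (mod 8); ε·ε+αω+βω = 1·0+1·0+-3·0 ≡ 0  ⇒  (a,b)_2 = +1.
v=31: a=31^2·(≡26), b=31^3·(≡21) mod 31; (26|31)=-1, (21|31)=-1; (−1)^{2·3·15}·(-1)^3·(-1)^2 = -1.
v=11: a=11^3·(≡8), b=11^6·(≡6) mod 11; (8|11)=-1, (6|11)=-1; (−1)^{3·6·5}·(-1)^6·(-1)^3 = -1.
v=∞: -87890 < 0 and -2808910 < 0  ⇒  (a,b)_∞ = -1.
v=3: a=3^-6·(≡1), b=3^-6·(≡2) mod 3; (1|3)=+1, (2|3)=-1; (−1)^{-6·-6·1}·(+1)^-6·(-1)^-6 = +1.
v=17: a=17^1·(≡15), b=17^1·(≡5) mod 17; (15|17)=+1, (5|17)=-1; (−1)^{1·1·8}·(+1)^1·(-1)^1 = -1.
v=41: a=41^0·(≡17), b=41^1·(≡20) mod 41; (17|41)=-1, (20|41)=+1; (−1)^{0·1·20}·(-1)^1·(+1)^0 = -1.
|Ram(-87890, -2808910)| = 6, even; anisotropic at {11, 17, 31, 41, 47, ∞}.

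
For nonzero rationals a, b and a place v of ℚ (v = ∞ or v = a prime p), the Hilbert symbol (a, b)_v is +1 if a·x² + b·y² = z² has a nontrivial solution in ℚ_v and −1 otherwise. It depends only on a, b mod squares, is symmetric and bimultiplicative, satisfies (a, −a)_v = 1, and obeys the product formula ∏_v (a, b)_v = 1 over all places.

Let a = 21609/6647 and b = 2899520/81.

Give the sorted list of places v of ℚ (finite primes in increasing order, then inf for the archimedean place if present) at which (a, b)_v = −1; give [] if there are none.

[5, 17]

Mod squares: a ≡ 23, b ≡ 45305. Check v ∈ {∞, 2, 3, 5, 7, 13, 17, 23, 41}.
v=7: a=7^4·(≡4), b=7^0·(≡2) mod 7; (4|7)=+1, (2|7)=+1; (−1)^{4·0·3}·(+1)^0·(+1)^4 = +1.
v=17: a=17^-2·(≡6), b=17^1·(≡13) mod 17; (6|17)=-1, (13|17)=+1; (−1)^{-2·1·8}·(-1)^1·(+1)^-2 = -1.
v=23: a=23^-1·(≡8), b=23^0·(≡4) mod 23; (8|23)=+1, (4|23)=+1; (−1)^{-1·0·11}·(+1)^0·(+1)^-1 = +1.
v=3: a=3^2·(≡2), b=3^-4·(≡2) mod 3; (2|3)=-1, (2|3)=-1; (−1)^{2·-4·1}·(-1)^-4·(-1)^2 = +1.
v=13: a=13^0·(≡4), b=13^1·(≡4) mod 13; (4|13)=+1, (4|13)=+1; (−1)^{0·1·6}·(+1)^1·(+1)^0 = +1.
v=∞: 23 > 0 and 45305 > 0  ⇒  (a,b)_∞ = +1.
v=41: a=41^0·(≡25), b=41^1·(≡5) mod 41; (25|41)=+1, (5|41)=+1; (−1)^{0·1·20}·(+1)^1·(+1)^0 = +1.
v=2: v_2(a)=0, v_2(b)=6; units ≡ 7, 1 (mod 8); ε·ε+αω+βω = 1·0+0·0+6·0 ≡ 0  ⇒  (a,b)_2 = +1.
v=5: a=5^0·(≡2), b=5^1·(≡4) mod 5; (2|5)=-1, (4|5)=+1; (−1)^{0·1·2}·(-1)^1·(+1)^0 = -1.
|Ram(23, 45305)| = 2, even; anisotropic at {5, 17}.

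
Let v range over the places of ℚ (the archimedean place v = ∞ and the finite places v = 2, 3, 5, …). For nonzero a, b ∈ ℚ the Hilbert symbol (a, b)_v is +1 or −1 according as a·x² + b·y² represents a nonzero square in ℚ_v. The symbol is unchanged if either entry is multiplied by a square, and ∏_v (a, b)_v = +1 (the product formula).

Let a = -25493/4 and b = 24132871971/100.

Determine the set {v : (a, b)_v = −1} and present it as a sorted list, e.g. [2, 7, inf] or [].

(a, b) ≡ (-25493, 1762939) mod (ℚ^×)²; places V = {2, 3, 5, 13, 29, 31, 37, 53, ∞}.
(a,b)_37: α=1, u≡22; β=1, v≡16 (mod 37); (22|37)=-1, (16|37)=+1; sign (−1)^0·-1^1·+1^1 = -1.
(a,b)_3: α=0, u≡1; β=4, v≡1 (mod 3); (1|3)=+1, (1|3)=+1; sign (−1)^0·+1^4·+1^0 = +1.
(a,b)_53: α=1, u≡52; β=1, v≡26 (mod 53); (52|53)=+1, (26|53)=-1; sign (−1)^0·+1^1·-1^1 = -1.
(a,b)_31: α=0, u≡5; β=1, v≡12 (mod 31); (5|31)=+1, (12|31)=-1; sign (−1)^0·+1^1·-1^0 = +1.
(a,b)_13: α=1, u≡7; β=2, v≡3 (mod 13); (7|13)=-1, (3|13)=+1; sign (−1)^0·-1^2·+1^1 = +1.
(a,b)_∞: sgn(-25493)=−, sgn(1762939)=+, so +1.
(a,b)_29: α=0, u≡14; β=1, v≡5 (mod 29); (14|29)=-1, (5|29)=+1; sign (−1)^0·-1^1·+1^0 = -1.
(a,b)_5: α=0, u≡3; β=-2, v≡4 (mod 5); (3|5)=-1, (4|5)=+1; sign (−1)^0·-1^-2·+1^0 = +1.
(a,b)_2: α=-2, β=-2; u≡3, v≡3 (mod 8); ε(u)ε(v)=1·1, αω(v)=-2·1, βω(u)=-2·1; sum ≡ 1  ⇒  -1.
|Ram(-25493, 1762939)| = 4, even; anisotropic at {2, 29, 37, 53}.

[2, 29, 37, 53]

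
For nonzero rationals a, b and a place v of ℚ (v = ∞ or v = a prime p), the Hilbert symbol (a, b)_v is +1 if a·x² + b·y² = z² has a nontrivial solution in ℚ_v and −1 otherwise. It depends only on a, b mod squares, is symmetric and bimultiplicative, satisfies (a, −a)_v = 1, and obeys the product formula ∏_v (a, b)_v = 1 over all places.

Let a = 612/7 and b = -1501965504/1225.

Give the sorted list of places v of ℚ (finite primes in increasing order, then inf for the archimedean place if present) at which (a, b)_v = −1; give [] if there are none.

Mod squares: a ≡ 119, b ≡ -289731. Check v ∈ {∞, 2, 3, 5, 7, 13, 17, 19, 23}.
v=2: v_2(a)=2, v_2(b)=6; units ≡ 7, 5 (mod 8); ε·ε+αω+βω = 1·0+2·1+6·0 ≡ 0  ⇒  (a,b)_2 = +1.
v=13: a=13^0·(≡2), b=13^1·(≡5) mod 13; (2|13)=-1, (5|13)=-1; (−1)^{0·1·6}·(-1)^1·(-1)^0 = -1.
v=5: a=5^0·(≡1), b=5^-2·(≡4) mod 5; (1|5)=+1, (4|5)=+1; (−1)^{0·-2·2}·(+1)^-2·(+1)^0 = +1.
v=19: a=19^0·(≡6), b=19^1·(≡10) mod 19; (6|19)=+1, (10|19)=-1; (−1)^{0·1·9}·(+1)^1·(-1)^0 = +1.
v=3: a=3^2·(≡2), b=3^5·(≡2) mod 3; (2|3)=-1, (2|3)=-1; (−1)^{2·5·1}·(-1)^5·(-1)^2 = -1.
v=23: a=23^0·(≡2), b=23^1·(≡22) mod 23; (2|23)=+1, (22|23)=-1; (−1)^{0·1·11}·(+1)^1·(-1)^0 = +1.
v=17: a=17^1·(≡10), b=17^1·(≡9) mod 17; (10|17)=-1, (9|17)=+1; (−1)^{1·1·8}·(-1)^1·(+1)^1 = -1.
v=∞: 119 > 0 and -289731 < 0  ⇒  (a,b)_∞ = +1.
v=7: a=7^-1·(≡3), b=7^-2·(≡6) mod 7; (3|7)=-1, (6|7)=-1; (−1)^{-1·-2·3}·(-1)^-2·(-1)^-1 = -1.
Ram(119, -289731) = {3, 7, 13, 17}; no ℚ_3-point on the conic.

[3, 7, 13, 17]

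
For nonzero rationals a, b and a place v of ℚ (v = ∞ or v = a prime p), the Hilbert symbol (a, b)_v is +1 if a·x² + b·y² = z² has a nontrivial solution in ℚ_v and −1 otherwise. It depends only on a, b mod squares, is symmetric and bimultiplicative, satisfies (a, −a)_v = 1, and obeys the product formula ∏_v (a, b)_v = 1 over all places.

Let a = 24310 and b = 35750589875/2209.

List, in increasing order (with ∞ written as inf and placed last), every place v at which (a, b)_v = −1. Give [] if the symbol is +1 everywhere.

(a, b) ≡ (24310, 12155) mod (ℚ^×)²; places V = {2, 5, 7, 11, 13, 17, 47, ∞}.
(a,b)_13: α=1, u≡11; β=1, v≡1 (mod 13); (11|13)=-1, (1|13)=+1; sign (−1)^0·-1^1·+1^1 = -1.
(a,b)_11: α=1, u≡10; β=1, v≡3 (mod 11); (10|11)=-1, (3|11)=+1; sign (−1)^1·-1^1·+1^1 = +1.
(a,b)_5: α=1, u≡2; β=3, v≡1 (mod 5); (2|5)=-1, (1|5)=+1; sign (−1)^0·-1^3·+1^1 = -1.
(a,b)_2: α=1, β=0; u≡3, v≡3 (mod 8); ε(u)ε(v)=1·1, αω(v)=1·1, βω(u)=0·1; sum ≡ 0  ⇒  +1.
(a,b)_47: α=0, u≡11; β=-2, v≡19 (mod 47); (11|47)=-1, (19|47)=-1; sign (−1)^0·-1^-2·-1^0 = +1.
(a,b)_7: α=0, u≡6; β=6, v≡3 (mod 7); (6|7)=-1, (3|7)=-1; sign (−1)^0·-1^6·-1^0 = +1.
(a,b)_∞: sgn(24310)=+, sgn(12155)=+, so +1.
(a,b)_17: α=1, u≡2; β=1, v≡13 (mod 17); (2|17)=+1, (13|17)=+1; sign (−1)^0·+1^1·+1^1 = +1.
|Ram(24310, 12155)| = 2, even; anisotropic at {5, 13}.

[5, 13]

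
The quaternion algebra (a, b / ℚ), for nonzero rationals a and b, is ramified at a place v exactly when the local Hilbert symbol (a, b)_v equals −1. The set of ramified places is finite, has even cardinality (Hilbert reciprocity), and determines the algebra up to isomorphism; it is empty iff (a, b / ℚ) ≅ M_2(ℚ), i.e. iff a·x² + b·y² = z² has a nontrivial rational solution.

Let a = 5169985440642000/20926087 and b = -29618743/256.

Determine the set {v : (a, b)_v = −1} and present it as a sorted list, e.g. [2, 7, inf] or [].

[3, 5, 7, 17]

Mod squares: a ≡ 19635, b ≡ -7. Check v ∈ {∞, 2, 3, 5, 7, 11, 13, 17, 19}.
v=11: a=11^7·(≡3), b=11^4·(≡4) mod 11; (3|11)=+1, (4|11)=+1; (−1)^{7·4·5}·(+1)^4·(+1)^7 = +1.
v=19: a=19^-2·(≡12), b=19^0·(≡8) mod 19; (12|19)=-1, (8|19)=-1; (−1)^{-2·0·9}·(-1)^0·(-1)^-2 = +1.
v=∞: 19635 > 0 and -7 < 0  ⇒  (a,b)_∞ = +1.
v=3: a=3^3·(≡2), b=3^0·(≡2) mod 3; (2|3)=-1, (2|3)=-1; (−1)^{3·0·1}·(-1)^0·(-1)^3 = -1.
v=17: a=17^3·(≡15), b=17^2·(≡6) mod 17; (15|17)=+1, (6|17)=-1; (−1)^{3·2·8}·(+1)^2·(-1)^3 = -1.
v=7: a=7^-3·(≡5), b=7^1·(≡5) mod 7; (5|7)=-1, (5|7)=-1; (−1)^{-3·1·3}·(-1)^1·(-1)^-3 = -1.
v=2: v_2(a)=4, v_2(b)=-8; units ≡ 3, 1 (mod 8); ε·ε+αω+βω = 1·0+4·0+-8·1 ≡ 0  ⇒  (a,b)_2 = +1.
v=13: a=13^-2·(≡11), b=13^0·(≡6) mod 13; (11|13)=-1, (6|13)=-1; (−1)^{-2·0·6}·(-1)^0·(-1)^-2 = +1.
v=5: a=5^3·(≡3), b=5^0·(≡2) mod 5; (3|5)=-1, (2|5)=-1; (−1)^{3·0·2}·(-1)^0·(-1)^3 = -1.
Ram(19635, -7) = {3, 5, 7, 17}; no ℚ_3-point on the conic.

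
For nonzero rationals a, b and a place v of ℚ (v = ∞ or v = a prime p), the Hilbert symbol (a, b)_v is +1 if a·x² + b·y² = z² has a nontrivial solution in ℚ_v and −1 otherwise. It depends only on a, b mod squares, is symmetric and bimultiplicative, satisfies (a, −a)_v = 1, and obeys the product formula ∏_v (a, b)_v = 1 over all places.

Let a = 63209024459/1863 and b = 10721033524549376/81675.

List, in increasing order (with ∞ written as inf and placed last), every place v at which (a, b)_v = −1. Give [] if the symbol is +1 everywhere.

(a, b) ≡ (30873613, 7390797) mod (ℚ^×)²; places V = {2, 3, 5, 7, 11, 19, 23, 31, 43, 47, 53, ∞}.
(a,b)_5: α=0, u≡3; β=-2, v≡3 (mod 5); (3|5)=-1, (3|5)=-1; sign (−1)^0·-1^-2·-1^0 = +1.
(a,b)_23: α=-1, u≡11; β=1, v≡16 (mod 23); (11|23)=-1, (16|23)=+1; sign (−1)^1·-1^1·+1^-1 = +1.
(a,b)_53: α=1, u≡51; β=1, v≡24 (mod 53); (51|53)=-1, (24|53)=+1; sign (−1)^0·-1^1·+1^1 = -1.
(a,b)_∞: sgn(30873613)=+, sgn(7390797)=+, so +1.
(a,b)_7: α=2, u≡1; β=2, v≡1 (mod 7); (1|7)=+1, (1|7)=+1; sign (−1)^0·+1^2·+1^2 = +1.
(a,b)_2: α=0, β=8; u≡5, v≡5 (mod 8); ε(u)ε(v)=0·0, αω(v)=0·1, βω(u)=8·1; sum ≡ 0  ⇒  +1.
(a,b)_31: α=3, u≡26; β=2, v≡18 (mod 31); (26|31)=-1, (18|31)=+1; sign (−1)^0·-1^2·+1^3 = +1.
(a,b)_43: α=1, u≡12; β=1, v≡34 (mod 43); (12|43)=-1, (34|43)=-1; sign (−1)^1·-1^1·-1^1 = -1.
(a,b)_19: α=1, u≡11; β=2, v≡17 (mod 19); (11|19)=+1, (17|19)=+1; sign (−1)^0·+1^2·+1^1 = +1.
(a,b)_3: α=-4, u≡1; β=-3, v≡2 (mod 3); (1|3)=+1, (2|3)=-1; sign (−1)^0·+1^-3·-1^-4 = +1.
(a,b)_11: α=0, u≡5; β=-2, v≡7 (mod 11); (5|11)=+1, (7|11)=-1; sign (−1)^0·+1^-2·-1^0 = +1.
(a,b)_47: α=0, u≡6; β=1, v≡8 (mod 47); (6|47)=+1, (8|47)=+1; sign (−1)^0·+1^1·+1^0 = +1.
Ram(30873613, 7390797) = {43, 53}; no ℚ_43-point on the conic.

[43, 53]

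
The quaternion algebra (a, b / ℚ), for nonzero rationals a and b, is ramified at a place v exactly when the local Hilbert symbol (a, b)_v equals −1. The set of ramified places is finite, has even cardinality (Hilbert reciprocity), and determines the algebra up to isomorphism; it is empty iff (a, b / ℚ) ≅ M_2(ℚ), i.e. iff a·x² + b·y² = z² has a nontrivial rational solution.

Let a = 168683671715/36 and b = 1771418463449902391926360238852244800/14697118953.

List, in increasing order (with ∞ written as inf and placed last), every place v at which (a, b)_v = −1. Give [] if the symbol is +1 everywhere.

Mod squares: a ≡ 1235, b ≡ 3774901. Check v ∈ {∞, 2, 3, 5, 7, 11, 13, 17, 19, 23, 29, 31}.
v=17: a=17^0·(≡12), b=17^-1·(≡16) mod 17; (12|17)=-1, (16|17)=+1; (−1)^{0·-1·8}·(-1)^-1·(+1)^0 = -1.
v=29: a=29^2·(≡26), b=29^5·(≡11) mod 29; (26|29)=-1, (11|29)=-1; (−1)^{2·5·14}·(-1)^5·(-1)^2 = -1.
v=31: a=31^2·(≡6), b=31^5·(≡13) mod 31; (6|31)=-1, (13|31)=-1; (−1)^{2·5·15}·(-1)^5·(-1)^2 = -1.
v=∞: 1235 > 0 and 3774901 > 0  ⇒  (a,b)_∞ = +1.
v=2: v_2(a)=-2, v_2(b)=6; units ≡ 3, 5 (mod 8); ε·ε+αω+βω = 1·0+-2·1+6·1 ≡ 0  ⇒  (a,b)_2 = +1.
v=13: a=13^3·(≡12), b=13^9·(≡3) mod 13; (12|13)=+1, (3|13)=+1; (−1)^{3·9·6}·(+1)^9·(+1)^3 = +1.
v=23: a=23^0·(≡4), b=23^2·(≡16) mod 23; (4|23)=+1, (16|23)=+1; (−1)^{0·2·11}·(+1)^2·(+1)^0 = +1.
v=3: a=3^-2·(≡2), b=3^-10·(≡1) mod 3; (2|3)=-1, (1|3)=+1; (−1)^{-2·-10·1}·(-1)^-10·(+1)^-2 = +1.
v=5: a=5^1·(≡3), b=5^2·(≡4) mod 5; (3|5)=-1, (4|5)=+1; (−1)^{1·2·2}·(-1)^2·(+1)^1 = +1.
v=7: a=7^0·(≡6), b=7^2·(≡4) mod 7; (6|7)=-1, (4|7)=+1; (−1)^{0·2·3}·(-1)^2·(+1)^0 = +1.
v=11: a=11^0·(≡3), b=11^-4·(≡4) mod 11; (3|11)=+1, (4|11)=+1; (−1)^{0·-4·5}·(+1)^-4·(+1)^0 = +1.
v=19: a=19^1·(≡3), b=19^3·(≡10) mod 19; (3|19)=-1, (10|19)=-1; (−1)^{1·3·9}·(-1)^3·(-1)^1 = -1.
(1235, 3774901 / ℚ) ramifies at {17, 19, 29, 31}: a division algebra.

[17, 19, 29, 31]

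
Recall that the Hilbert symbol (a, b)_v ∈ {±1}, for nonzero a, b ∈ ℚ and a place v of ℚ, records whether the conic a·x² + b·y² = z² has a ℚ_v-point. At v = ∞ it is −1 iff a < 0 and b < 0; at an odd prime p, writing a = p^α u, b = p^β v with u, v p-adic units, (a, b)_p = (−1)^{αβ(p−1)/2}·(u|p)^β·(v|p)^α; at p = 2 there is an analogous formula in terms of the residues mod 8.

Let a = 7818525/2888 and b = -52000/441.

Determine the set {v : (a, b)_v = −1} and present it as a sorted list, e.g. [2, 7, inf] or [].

[2, 3, 5, 11]

(a, b) ≡ (858, -130) mod (ℚ^×)²; places V = {2, 3, 5, 7, 11, 13, 19, ∞}.
(a,b)_3: α=7, u≡1; β=-2, v≡2 (mod 3); (1|3)=+1, (2|3)=-1; sign (−1)^0·+1^-2·-1^7 = -1.
(a,b)_11: α=1, u≡9; β=0, v≡8 (mod 11); (9|11)=+1, (8|11)=-1; sign (−1)^0·+1^0·-1^1 = -1.
(a,b)_∞: sgn(858)=+, sgn(-130)=−, so +1.
(a,b)_19: α=-2, u≡15; β=0, v≡15 (mod 19); (15|19)=-1, (15|19)=-1; sign (−1)^0·-1^0·-1^-2 = +1.
(a,b)_7: α=0, u≡2; β=-2, v≡5 (mod 7); (2|7)=+1, (5|7)=-1; sign (−1)^0·+1^-2·-1^0 = +1.
(a,b)_2: α=-3, β=5; u≡5, v≡7 (mod 8); ε(u)ε(v)=0·1, αω(v)=-3·0, βω(u)=5·1; sum ≡ 1  ⇒  -1.
(a,b)_13: α=1, u≡3; β=1, v≡9 (mod 13); (3|13)=+1, (9|13)=+1; sign (−1)^0·+1^1·+1^1 = +1.
(a,b)_5: α=2, u≡2; β=3, v≡4 (mod 5); (2|5)=-1, (4|5)=+1; sign (−1)^0·-1^3·+1^2 = -1.
(858, -130 / ℚ) ramifies at {2, 3, 5, 11}: a division algebra.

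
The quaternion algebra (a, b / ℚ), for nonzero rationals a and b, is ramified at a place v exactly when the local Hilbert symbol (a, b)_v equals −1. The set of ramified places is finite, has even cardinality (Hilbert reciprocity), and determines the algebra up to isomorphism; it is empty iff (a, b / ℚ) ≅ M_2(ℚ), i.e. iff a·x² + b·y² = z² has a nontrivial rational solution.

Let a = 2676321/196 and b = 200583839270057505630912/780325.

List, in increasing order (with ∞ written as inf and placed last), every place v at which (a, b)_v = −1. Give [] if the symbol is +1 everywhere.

(a, b) ≡ (33041, 15757079) mod (ℚ^×)²; places V = {2, 3, 5, 7, 13, 17, 19, 37, 41, 47, ∞}.
(a,b)_19: α=1, u≡2; β=4, v≡12 (mod 19); (2|19)=-1, (12|19)=-1; sign (−1)^0·-1^4·-1^1 = -1.
(a,b)_17: α=0, u≡5; β=1, v≡13 (mod 17); (5|17)=-1, (13|17)=+1; sign (−1)^0·-1^1·+1^0 = -1.
(a,b)_37: α=1, u≡20; β=3, v≡28 (mod 37); (20|37)=-1, (28|37)=+1; sign (−1)^0·-1^3·+1^1 = -1.
(a,b)_7: α=-2, u≡1; β=-4, v≡4 (mod 7); (1|7)=+1, (4|7)=+1; sign (−1)^0·+1^-4·+1^-2 = +1.
(a,b)_2: α=-2, β=6; u≡1, v≡7 (mod 8); ε(u)ε(v)=0·1, αω(v)=-2·0, βω(u)=6·0; sum ≡ 0  ⇒  +1.
(a,b)_5: α=0, u≡1; β=-2, v≡4 (mod 5); (1|5)=+1, (4|5)=+1; sign (−1)^0·+1^-2·+1^0 = +1.
(a,b)_13: α=0, u≡11; β=-1, v≡6 (mod 13); (11|13)=-1, (6|13)=-1; sign (−1)^0·-1^-1·-1^0 = -1.
(a,b)_47: α=1, u≡15; β=3, v≡14 (mod 47); (15|47)=-1, (14|47)=+1; sign (−1)^1·-1^3·+1^1 = +1.
(a,b)_∞: sgn(33041)=+, sgn(15757079)=+, so +1.
(a,b)_41: α=0, u≡4; β=1, v≡24 (mod 41); (4|41)=+1, (24|41)=-1; sign (−1)^0·+1^1·-1^0 = +1.
(a,b)_3: α=4, u≡2; β=8, v≡2 (mod 3); (2|3)=-1, (2|3)=-1; sign (−1)^0·-1^8·-1^4 = +1.
|Ram(33041, 15757079)| = 4, even; anisotropic at {13, 17, 19, 37}.

[13, 17, 19, 37]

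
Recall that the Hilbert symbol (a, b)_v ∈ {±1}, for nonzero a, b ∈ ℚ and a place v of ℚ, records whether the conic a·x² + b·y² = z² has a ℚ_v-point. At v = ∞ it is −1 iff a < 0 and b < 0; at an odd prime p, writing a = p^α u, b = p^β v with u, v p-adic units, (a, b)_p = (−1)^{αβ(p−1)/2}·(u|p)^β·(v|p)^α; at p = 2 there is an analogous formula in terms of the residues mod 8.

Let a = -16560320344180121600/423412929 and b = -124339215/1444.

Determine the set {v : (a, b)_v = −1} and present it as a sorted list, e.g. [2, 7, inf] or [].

[11, inf]

(a, b) ≡ (-14, -15015) mod (ℚ^×)²; places V = {2, 3, 5, 7, 11, 13, 17, 19, ∞}.
(a,b)_2: α=13, β=-2; u≡1, v≡1 (mod 8); ε(u)ε(v)=0·0, αω(v)=13·0, βω(u)=-2·0; sum ≡ 0  ⇒  +1.
(a,b)_∞: sgn(-14)=−, sgn(-15015)=−, so -1.
(a,b)_7: α=3, u≡6; β=3, v≡2 (mod 7); (6|7)=-1, (2|7)=+1; sign (−1)^1·-1^3·+1^3 = +1.
(a,b)_19: α=-6, u≡5; β=-2, v≡18 (mod 19); (5|19)=+1, (18|19)=-1; sign (−1)^0·+1^-2·-1^-6 = +1.
(a,b)_17: α=2, u≡10; β=0, v≡8 (mod 17); (10|17)=-1, (8|17)=+1; sign (−1)^0·-1^0·+1^2 = +1.
(a,b)_11: α=0, u≡6; β=1, v≡8 (mod 11); (6|11)=-1, (8|11)=-1; sign (−1)^0·-1^1·-1^0 = -1.
(a,b)_3: α=-2, u≡1; β=1, v≡2 (mod 3); (1|3)=+1, (2|3)=-1; sign (−1)^0·+1^1·-1^-2 = +1.
(a,b)_5: α=2, u≡4; β=1, v≡3 (mod 5); (4|5)=+1, (3|5)=-1; sign (−1)^0·+1^1·-1^2 = +1.
(a,b)_13: α=8, u≡1; β=3, v≡7 (mod 13); (1|13)=+1, (7|13)=-1; sign (−1)^0·+1^3·-1^8 = +1.
(-14, -15015 / ℚ) ramifies at {11, ∞}: a division algebra.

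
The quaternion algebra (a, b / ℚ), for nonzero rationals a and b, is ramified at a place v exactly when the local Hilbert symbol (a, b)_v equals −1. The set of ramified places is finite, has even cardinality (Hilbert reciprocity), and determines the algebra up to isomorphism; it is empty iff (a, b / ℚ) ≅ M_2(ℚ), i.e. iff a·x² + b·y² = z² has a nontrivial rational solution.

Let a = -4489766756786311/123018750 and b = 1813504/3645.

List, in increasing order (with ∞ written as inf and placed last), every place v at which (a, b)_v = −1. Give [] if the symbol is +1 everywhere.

Mod squares: a ≡ -746130, b ≡ 8855. Check v ∈ {∞, 2, 3, 5, 7, 11, 13, 17, 19, 23, 29}.
v=3: a=3^-9·(≡2), b=3^-6·(≡2) mod 3; (2|3)=-1, (2|3)=-1; (−1)^{-9·-6·1}·(-1)^-6·(-1)^-9 = -1.
v=11: a=11^1·(≡10), b=11^1·(≡10) mod 11; (10|11)=-1, (10|11)=-1; (−1)^{1·1·5}·(-1)^1·(-1)^1 = -1.
v=17: a=17^1·(≡13), b=17^0·(≡9) mod 17; (13|17)=+1, (9|17)=+1; (−1)^{1·0·8}·(+1)^0·(+1)^1 = +1.
v=23: a=23^2·(≡8), b=23^1·(≡15) mod 23; (8|23)=+1, (15|23)=-1; (−1)^{2·1·11}·(+1)^1·(-1)^2 = +1.
v=2: v_2(a)=-1, v_2(b)=10; units ≡ 7, 7 (mod 8); ε·ε+αω+βω = 1·1+-1·0+10·0 ≡ 1  ⇒  (a,b)_2 = -1.
v=7: a=7^5·(≡5), b=7^1·(≡6) mod 7; (5|7)=-1, (6|7)=-1; (−1)^{5·1·3}·(-1)^1·(-1)^5 = -1.
v=29: a=29^2·(≡17), b=29^0·(≡27) mod 29; (17|29)=-1, (27|29)=-1; (−1)^{2·0·14}·(-1)^0·(-1)^2 = +1.
v=19: a=19^1·(≡2), b=19^0·(≡9) mod 19; (2|19)=-1, (9|19)=+1; (−1)^{1·0·9}·(-1)^0·(+1)^1 = +1.
v=∞: -746130 < 0 and 8855 > 0  ⇒  (a,b)_∞ = +1.
v=5: a=5^-5·(≡4), b=5^-1·(≡1) mod 5; (4|5)=+1, (1|5)=+1; (−1)^{-5·-1·2}·(+1)^-1·(+1)^-5 = +1.
v=13: a=13^2·(≡5), b=13^0·(≡6) mod 13; (5|13)=-1, (6|13)=-1; (−1)^{2·0·6}·(-1)^0·(-1)^2 = +1.
(-746130, 8855 / ℚ) ramifies at {2, 3, 7, 11}: a division algebra.

[2, 3, 7, 11]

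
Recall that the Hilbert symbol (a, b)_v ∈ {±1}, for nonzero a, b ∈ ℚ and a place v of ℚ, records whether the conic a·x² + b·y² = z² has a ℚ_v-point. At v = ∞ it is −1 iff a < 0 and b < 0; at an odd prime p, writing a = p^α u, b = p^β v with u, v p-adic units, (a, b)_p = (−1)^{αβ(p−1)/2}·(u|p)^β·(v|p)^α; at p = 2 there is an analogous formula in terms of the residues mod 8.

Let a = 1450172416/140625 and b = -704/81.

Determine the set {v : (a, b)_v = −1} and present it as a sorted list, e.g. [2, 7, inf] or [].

[2, 7, 11, 19]

(a, b) ≡ (2926, -11) mod (ℚ^×)²; places V = {2, 3, 5, 7, 11, 19, ∞}.
(a,b)_5: α=-6, u≡4; β=0, v≡1 (mod 5); (4|5)=+1, (1|5)=+1; sign (−1)^0·+1^0·+1^-6 = +1.
(a,b)_11: α=3, u≡8; β=1, v≡6 (mod 11); (8|11)=-1, (6|11)=-1; sign (−1)^1·-1^1·-1^3 = -1.
(a,b)_∞: sgn(2926)=+, sgn(-11)=−, so +1.
(a,b)_19: α=1, u≡13; β=0, v≡15 (mod 19); (13|19)=-1, (15|19)=-1; sign (−1)^0·-1^0·-1^1 = -1.
(a,b)_3: α=-2, u≡1; β=-4, v≡1 (mod 3); (1|3)=+1, (1|3)=+1; sign (−1)^0·+1^-4·+1^-2 = +1.
(a,b)_7: α=1, u≡5; β=0, v≡6 (mod 7); (5|7)=-1, (6|7)=-1; sign (−1)^0·-1^0·-1^1 = -1.
(a,b)_2: α=13, β=6; u≡7, v≡5 (mod 8); ε(u)ε(v)=1·0, αω(v)=13·1, βω(u)=6·0; sum ≡ 1  ⇒  -1.
|Ram(2926, -11)| = 4, even; anisotropic at {2, 7, 11, 19}.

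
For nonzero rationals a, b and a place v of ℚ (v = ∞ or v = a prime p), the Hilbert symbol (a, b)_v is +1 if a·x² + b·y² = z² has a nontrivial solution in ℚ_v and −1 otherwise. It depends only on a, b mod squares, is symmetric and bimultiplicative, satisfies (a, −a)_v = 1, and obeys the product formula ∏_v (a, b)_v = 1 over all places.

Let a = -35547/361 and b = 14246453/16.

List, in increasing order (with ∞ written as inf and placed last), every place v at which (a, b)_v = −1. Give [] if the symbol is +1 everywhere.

[3, 13, 23, 41]

(a, b) ≡ (-123, 14246453) mod (ℚ^×)²; places V = {2, 3, 13, 17, 19, 23, 29, 31, 41, 53, ∞}.
(a,b)_17: α=2, u≡16; β=0, v≡6 (mod 17); (16|17)=+1, (6|17)=-1; sign (−1)^0·+1^0·-1^2 = +1.
(a,b)_53: α=0, u≡9; β=1, v≡9 (mod 53); (9|53)=+1, (9|53)=+1; sign (−1)^0·+1^1·+1^0 = +1.
(a,b)_13: α=0, u≡6; β=1, v≡11 (mod 13); (6|13)=-1, (11|13)=-1; sign (−1)^0·-1^1·-1^0 = -1.
(a,b)_23: α=0, u≡5; β=1, v≡20 (mod 23); (5|23)=-1, (20|23)=-1; sign (−1)^0·-1^1·-1^0 = -1.
(a,b)_31: α=0, u≡16; β=1, v≡7 (mod 31); (16|31)=+1, (7|31)=+1; sign (−1)^0·+1^1·+1^0 = +1.
(a,b)_41: α=1, u≡11; β=0, v≡14 (mod 41); (11|41)=-1, (14|41)=-1; sign (−1)^0·-1^0·-1^1 = -1.
(a,b)_29: α=0, u≡5; β=1, v≡27 (mod 29); (5|29)=+1, (27|29)=-1; sign (−1)^0·+1^1·-1^0 = +1.
(a,b)_2: α=0, β=-4; u≡5, v≡5 (mod 8); ε(u)ε(v)=0·0, αω(v)=0·1, βω(u)=-4·1; sum ≡ 0  ⇒  +1.
(a,b)_3: α=1, u≡1; β=0, v≡2 (mod 3); (1|3)=+1, (2|3)=-1; sign (−1)^0·+1^0·-1^1 = -1.
(a,b)_∞: sgn(-123)=−, sgn(14246453)=+, so +1.
(a,b)_19: α=-2, u≡2; β=0, v≡17 (mod 19); (2|19)=-1, (17|19)=+1; sign (−1)^0·-1^0·+1^-2 = +1.
Ram(-123, 14246453) = {3, 13, 23, 41}; no ℚ_3-point on the conic.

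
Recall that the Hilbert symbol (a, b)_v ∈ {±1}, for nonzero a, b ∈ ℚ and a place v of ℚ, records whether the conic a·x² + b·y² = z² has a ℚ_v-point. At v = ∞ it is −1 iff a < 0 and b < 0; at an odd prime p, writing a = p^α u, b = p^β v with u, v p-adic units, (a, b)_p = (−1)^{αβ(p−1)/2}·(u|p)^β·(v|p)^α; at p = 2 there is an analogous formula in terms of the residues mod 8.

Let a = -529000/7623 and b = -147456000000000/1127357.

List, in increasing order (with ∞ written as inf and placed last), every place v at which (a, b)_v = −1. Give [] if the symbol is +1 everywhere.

[2, 7, 11, inf]

Mod squares: a ≡ -70, b ≡ -770. Check v ∈ {∞, 2, 3, 5, 7, 11, 23}.
v=11: a=11^-2·(≡7), b=11^-5·(≡8) mod 11; (7|11)=-1, (8|11)=-1; (−1)^{-2·-5·5}·(-1)^-5·(-1)^-2 = -1.
v=7: a=7^-1·(≡1), b=7^-1·(≡4) mod 7; (1|7)=+1, (4|7)=+1; (−1)^{-1·-1·3}·(+1)^-1·(+1)^-1 = -1.
v=23: a=23^2·(≡15), b=23^0·(≡18) mod 23; (15|23)=-1, (18|23)=+1; (−1)^{2·0·11}·(-1)^0·(+1)^2 = +1.
v=5: a=5^3·(≡1), b=5^9·(≡4) mod 5; (1|5)=+1, (4|5)=+1; (−1)^{3·9·2}·(+1)^9·(+1)^3 = +1.
v=2: v_2(a)=3, v_2(b)=23; units ≡ 5, 7 (mod 8); ε·ε+αω+βω = 0·1+3·0+23·1 ≡ 1  ⇒  (a,b)_2 = -1.
v=3: a=3^-2·(≡2), b=3^2·(≡1) mod 3; (2|3)=-1, (1|3)=+1; (−1)^{-2·2·1}·(-1)^2·(+1)^-2 = +1.
v=∞: -70 < 0 and -770 < 0  ⇒  (a,b)_∞ = -1.
(-70, -770 / ℚ) ramifies at {2, 7, 11, ∞}: a division algebra.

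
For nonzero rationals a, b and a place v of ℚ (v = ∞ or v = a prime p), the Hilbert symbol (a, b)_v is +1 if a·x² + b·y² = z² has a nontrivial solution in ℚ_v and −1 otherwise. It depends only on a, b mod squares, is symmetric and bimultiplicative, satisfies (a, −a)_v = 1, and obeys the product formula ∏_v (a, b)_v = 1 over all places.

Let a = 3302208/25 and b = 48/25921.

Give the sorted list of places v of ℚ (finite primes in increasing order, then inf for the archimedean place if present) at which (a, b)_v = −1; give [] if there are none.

[]

(a, b) ≡ (13, 3) mod (ℚ^×)²; places V = {2, 3, 5, 7, 13, 23, ∞}.
(a,b)_∞: sgn(13)=+, sgn(3)=+, so +1.
(a,b)_23: α=0, u≡3; β=-2, v≡16 (mod 23); (3|23)=+1, (16|23)=+1; sign (−1)^0·+1^-2·+1^0 = +1.
(a,b)_7: α=2, u≡6; β=-2, v≡5 (mod 7); (6|7)=-1, (5|7)=-1; sign (−1)^0·-1^-2·-1^2 = +1.
(a,b)_13: α=1, u≡4; β=0, v≡4 (mod 13); (4|13)=+1, (4|13)=+1; sign (−1)^0·+1^0·+1^1 = +1.
(a,b)_2: α=6, β=4; u≡5, v≡3 (mod 8); ε(u)ε(v)=0·1, αω(v)=6·1, βω(u)=4·1; sum ≡ 0  ⇒  +1.
(a,b)_5: α=-2, u≡3; β=0, v≡3 (mod 5); (3|5)=-1, (3|5)=-1; sign (−1)^0·-1^0·-1^-2 = +1.
(a,b)_3: α=4, u≡1; β=1, v≡1 (mod 3); (1|3)=+1, (1|3)=+1; sign (−1)^0·+1^1·+1^4 = +1.
Ram(a, b) = ∅: the form 13·x² + 3·y² − z² is isotropic over every ℚ_v, so by Hasse–Minkowski it is isotropic over ℚ.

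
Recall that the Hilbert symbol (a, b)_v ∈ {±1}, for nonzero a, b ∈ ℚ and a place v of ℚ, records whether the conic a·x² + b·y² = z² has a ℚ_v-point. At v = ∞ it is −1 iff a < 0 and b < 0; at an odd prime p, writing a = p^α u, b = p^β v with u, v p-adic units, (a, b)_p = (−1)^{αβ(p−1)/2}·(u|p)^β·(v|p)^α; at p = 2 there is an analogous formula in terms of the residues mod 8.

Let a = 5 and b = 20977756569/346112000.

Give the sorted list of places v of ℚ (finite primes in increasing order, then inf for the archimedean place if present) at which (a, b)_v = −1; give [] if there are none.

[]

(a, b) ≡ (5, 5) mod (ℚ^×)²; places V = {2, 3, 5, 7, 11, 13, 19, ∞}.
(a,b)_2: α=0, β=-14; u≡5, v≡5 (mod 8); ε(u)ε(v)=0·0, αω(v)=0·1, βω(u)=-14·1; sum ≡ 0  ⇒  +1.
(a,b)_∞: sgn(5)=+, sgn(5)=+, so +1.
(a,b)_7: α=0, u≡5; β=2, v≡5 (mod 7); (5|7)=-1, (5|7)=-1; sign (−1)^0·-1^2·-1^0 = +1.
(a,b)_13: α=0, u≡5; β=-2, v≡7 (mod 13); (5|13)=-1, (7|13)=-1; sign (−1)^0·-1^-2·-1^0 = +1.
(a,b)_5: α=1, u≡1; β=-3, v≡4 (mod 5); (1|5)=+1, (4|5)=+1; sign (−1)^0·+1^-3·+1^1 = +1.
(a,b)_11: α=0, u≡5; β=4, v≡5 (mod 11); (5|11)=+1, (5|11)=+1; sign (−1)^0·+1^4·+1^0 = +1.
(a,b)_19: α=0, u≡5; β=2, v≡16 (mod 19); (5|19)=+1, (16|19)=+1; sign (−1)^0·+1^2·+1^0 = +1.
(a,b)_3: α=0, u≡2; β=4, v≡2 (mod 3); (2|3)=-1, (2|3)=-1; sign (−1)^0·-1^4·-1^0 = +1.
Ram(a, b) = ∅: the form 5·x² + 5·y² − z² is isotropic over every ℚ_v, so by Hasse–Minkowski it is isotropic over ℚ.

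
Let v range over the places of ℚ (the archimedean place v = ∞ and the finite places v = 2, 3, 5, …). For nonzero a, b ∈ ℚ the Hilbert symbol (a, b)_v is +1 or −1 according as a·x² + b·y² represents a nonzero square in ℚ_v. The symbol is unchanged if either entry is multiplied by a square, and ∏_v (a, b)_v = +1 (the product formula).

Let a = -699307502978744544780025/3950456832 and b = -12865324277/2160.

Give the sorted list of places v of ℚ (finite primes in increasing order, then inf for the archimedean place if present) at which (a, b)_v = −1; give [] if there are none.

(a, b) ≡ (-3, -7995) mod (ℚ^×)²; places V = {2, 3, 5, 7, 13, 17, 41, ∞}.
(a,b)_13: α=4, u≡3; β=1, v≡12 (mod 13); (3|13)=+1, (12|13)=+1; sign (−1)^0·+1^1·+1^4 = +1.
(a,b)_7: α=-2, u≡4; β=0, v≡5 (mod 7); (4|7)=+1, (5|7)=-1; sign (−1)^0·+1^0·-1^-2 = +1.
(a,b)_17: α=12, u≡3; β=6, v≡11 (mod 17); (3|17)=-1, (11|17)=-1; sign (−1)^0·-1^6·-1^12 = +1.
(a,b)_∞: sgn(-3)=−, sgn(-7995)=−, so -1.
(a,b)_5: α=2, u≡2; β=-1, v≡4 (mod 5); (2|5)=-1, (4|5)=+1; sign (−1)^0·-1^-1·+1^2 = -1.
(a,b)_2: α=-12, β=-4; u≡5, v≡5 (mod 8); ε(u)ε(v)=0·0, αω(v)=-12·1, βω(u)=-4·1; sum ≡ 0  ⇒  +1.
(a,b)_41: α=2, u≡34; β=1, v≡8 (mod 41); (34|41)=-1, (8|41)=+1; sign (−1)^0·-1^1·+1^2 = -1.
(a,b)_3: α=-9, u≡2; β=-3, v≡2 (mod 3); (2|3)=-1, (2|3)=-1; sign (−1)^1·-1^-3·-1^-9 = -1.
(-3, -7995 / ℚ) ramifies at {3, 5, 41, ∞}: a division algebra.

[3, 5, 41, inf]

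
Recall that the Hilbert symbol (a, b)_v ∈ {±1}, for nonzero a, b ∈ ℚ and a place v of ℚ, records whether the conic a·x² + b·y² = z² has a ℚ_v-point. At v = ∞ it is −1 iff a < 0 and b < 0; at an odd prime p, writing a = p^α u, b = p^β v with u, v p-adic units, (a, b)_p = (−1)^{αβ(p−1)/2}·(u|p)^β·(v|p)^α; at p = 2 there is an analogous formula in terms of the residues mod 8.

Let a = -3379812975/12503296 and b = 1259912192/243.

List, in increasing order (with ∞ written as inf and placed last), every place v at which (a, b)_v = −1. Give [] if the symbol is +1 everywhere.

Mod squares: a ≡ -319, b ≡ 4389. Check v ∈ {∞, 2, 3, 5, 7, 11, 13, 17, 19, 29, 31}.
v=13: a=13^-2·(≡7), b=13^0·(≡5) mod 13; (7|13)=-1, (5|13)=-1; (−1)^{-2·0·6}·(-1)^0·(-1)^-2 = +1.
v=17: a=17^-2·(≡16), b=17^0·(≡3) mod 17; (16|17)=+1, (3|17)=-1; (−1)^{-2·0·8}·(+1)^0·(-1)^-2 = +1.
v=29: a=29^1·(≡3), b=29^2·(≡8) mod 29; (3|29)=-1, (8|29)=-1; (−1)^{1·2·14}·(-1)^2·(-1)^1 = -1.
v=5: a=5^2·(≡1), b=5^0·(≡4) mod 5; (1|5)=+1, (4|5)=+1; (−1)^{2·0·2}·(+1)^0·(+1)^2 = +1.
v=31: a=31^2·(≡17), b=31^0·(≡20) mod 31; (17|31)=-1, (20|31)=+1; (−1)^{2·0·15}·(-1)^0·(+1)^2 = +1.
v=11: a=11^1·(≡5), b=11^1·(≡5) mod 11; (5|11)=+1, (5|11)=+1; (−1)^{1·1·5}·(+1)^1·(+1)^1 = -1.
v=3: a=3^2·(≡2), b=3^-5·(≡2) mod 3; (2|3)=-1, (2|3)=-1; (−1)^{2·-5·1}·(-1)^-5·(-1)^2 = -1.
v=19: a=19^0·(≡17), b=19^1·(≡12) mod 19; (17|19)=+1, (12|19)=-1; (−1)^{0·1·9}·(+1)^1·(-1)^0 = +1.
v=∞: -319 < 0 and 4389 > 0  ⇒  (a,b)_∞ = +1.
v=7: a=7^2·(≡6), b=7^1·(≡1) mod 7; (6|7)=-1, (1|7)=+1; (−1)^{2·1·3}·(-1)^1·(+1)^2 = -1.
v=2: v_2(a)=-8, v_2(b)=10; units ≡ 1, 5 (mod 8); ε·ε+αω+βω = 0·0+-8·1+10·0 ≡ 0  ⇒  (a,b)_2 = +1.
(-319, 4389 / ℚ) ramifies at {3, 7, 11, 29}: a division algebra.

[3, 7, 11, 29]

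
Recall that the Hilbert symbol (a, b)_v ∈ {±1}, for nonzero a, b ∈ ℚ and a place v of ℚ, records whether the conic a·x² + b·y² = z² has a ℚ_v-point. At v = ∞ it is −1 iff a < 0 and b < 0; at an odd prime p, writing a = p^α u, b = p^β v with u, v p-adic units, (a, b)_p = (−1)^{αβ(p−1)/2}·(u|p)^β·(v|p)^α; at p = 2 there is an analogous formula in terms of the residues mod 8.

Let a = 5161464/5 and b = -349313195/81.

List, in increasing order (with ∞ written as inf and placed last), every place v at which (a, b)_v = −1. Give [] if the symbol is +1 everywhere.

[2, 7, 17, 19]

(a, b) ≡ (14630, -124355) mod (ℚ^×)²; places V = {2, 3, 5, 7, 11, 17, 19, 53, ∞}.
(a,b)_2: α=3, β=0; u≡3, v≡5 (mod 8); ε(u)ε(v)=1·0, αω(v)=3·1, βω(u)=0·1; sum ≡ 1  ⇒  -1.
(a,b)_17: α=0, u≡12; β=1, v≡5 (mod 17); (12|17)=-1, (5|17)=-1; sign (−1)^0·-1^1·-1^0 = -1.
(a,b)_3: α=2, u≡2; β=-4, v≡1 (mod 3); (2|3)=-1, (1|3)=+1; sign (−1)^0·-1^-4·+1^2 = +1.
(a,b)_11: α=1, u≡6; β=1, v≡3 (mod 11); (6|11)=-1, (3|11)=+1; sign (−1)^1·-1^1·+1^1 = +1.
(a,b)_5: α=-1, u≡4; β=1, v≡1 (mod 5); (4|5)=+1, (1|5)=+1; sign (−1)^0·+1^1·+1^-1 = +1.
(a,b)_19: α=1, u≡14; β=1, v≡13 (mod 19); (14|19)=-1, (13|19)=-1; sign (−1)^1·-1^1·-1^1 = -1.
(a,b)_7: α=3, u≡1; β=1, v≡4 (mod 7); (1|7)=+1, (4|7)=+1; sign (−1)^1·+1^1·+1^3 = -1.
(a,b)_∞: sgn(14630)=+, sgn(-124355)=−, so +1.
(a,b)_53: α=0, u≡33; β=2, v≡24 (mod 53); (33|53)=-1, (24|53)=+1; sign (−1)^0·-1^2·+1^0 = +1.
|Ram(14630, -124355)| = 4, even; anisotropic at {2, 7, 17, 19}.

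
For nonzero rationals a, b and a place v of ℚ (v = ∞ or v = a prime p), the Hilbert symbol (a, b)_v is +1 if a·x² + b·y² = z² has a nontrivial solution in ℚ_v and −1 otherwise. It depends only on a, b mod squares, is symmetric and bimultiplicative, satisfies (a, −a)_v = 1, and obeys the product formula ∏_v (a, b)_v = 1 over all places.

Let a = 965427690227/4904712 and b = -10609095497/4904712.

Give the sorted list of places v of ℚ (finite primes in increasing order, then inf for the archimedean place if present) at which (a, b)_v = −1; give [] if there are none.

[7, 31]

(a, b) ≡ (4774, -8866) mod (ℚ^×)²; places V = {2, 3, 7, 11, 13, 17, 29, 31, ∞}.
(a,b)_17: α=2, u≡11; β=2, v≡1 (mod 17); (11|17)=-1, (1|17)=+1; sign (−1)^0·-1^2·+1^2 = +1.
(a,b)_31: α=1, u≡29; β=1, v≡30 (mod 31); (29|31)=-1, (30|31)=-1; sign (−1)^1·-1^1·-1^1 = -1.
(a,b)_13: α=4, u≡12; β=3, v≡2 (mod 13); (12|13)=+1, (2|13)=-1; sign (−1)^0·+1^3·-1^4 = +1.
(a,b)_3: α=-6, u≡1; β=-6, v≡2 (mod 3); (1|3)=+1, (2|3)=-1; sign (−1)^0·+1^-6·-1^-6 = +1.
(a,b)_29: α=-2, u≡8; β=-2, v≡27 (mod 29); (8|29)=-1, (27|29)=-1; sign (−1)^0·-1^-2·-1^-2 = +1.
(a,b)_11: α=1, u≡5; β=1, v≡2 (mod 11); (5|11)=+1, (2|11)=-1; sign (−1)^1·+1^1·-1^1 = +1.
(a,b)_7: α=3, u≡3; β=2, v≡3 (mod 7); (3|7)=-1, (3|7)=-1; sign (−1)^0·-1^2·-1^3 = -1.
(a,b)_2: α=-3, β=-3; u≡3, v≡7 (mod 8); ε(u)ε(v)=1·1, αω(v)=-3·0, βω(u)=-3·1; sum ≡ 0  ⇒  +1.
(a,b)_∞: sgn(4774)=+, sgn(-8866)=−, so +1.
(4774, -8866 / ℚ) ramifies at {7, 31}: a division algebra.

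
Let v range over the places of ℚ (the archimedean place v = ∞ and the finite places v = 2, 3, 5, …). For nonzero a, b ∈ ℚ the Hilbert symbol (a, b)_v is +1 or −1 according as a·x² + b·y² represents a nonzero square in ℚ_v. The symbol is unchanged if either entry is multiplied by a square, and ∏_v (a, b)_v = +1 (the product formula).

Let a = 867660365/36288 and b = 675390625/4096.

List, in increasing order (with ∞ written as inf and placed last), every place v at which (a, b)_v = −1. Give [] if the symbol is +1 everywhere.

(a, b) ≡ (124355, 1729) mod (ℚ^×)²; places V = {2, 3, 5, 7, 11, 13, 17, 19, ∞}.
(a,b)_11: α=1, u≡2; β=0, v≡2 (mod 11); (2|11)=-1, (2|11)=-1; sign (−1)^0·-1^0·-1^1 = -1.
(a,b)_17: α=3, u≡6; β=0, v≡12 (mod 17); (6|17)=-1, (12|17)=-1; sign (−1)^0·-1^0·-1^3 = -1.
(a,b)_∞: sgn(124355)=+, sgn(1729)=+, so +1.
(a,b)_19: α=1, u≡16; β=1, v≡2 (mod 19); (16|19)=+1, (2|19)=-1; sign (−1)^1·+1^1·-1^1 = +1.
(a,b)_3: α=-4, u≡2; β=0, v≡1 (mod 3); (2|3)=-1, (1|3)=+1; sign (−1)^0·-1^0·+1^-4 = +1.
(a,b)_7: α=-1, u≡3; β=1, v≡1 (mod 7); (3|7)=-1, (1|7)=+1; sign (−1)^1·-1^1·+1^-1 = +1.
(a,b)_5: α=1, u≡1; β=8, v≡4 (mod 5); (1|5)=+1, (4|5)=+1; sign (−1)^0·+1^8·+1^1 = +1.
(a,b)_2: α=-6, β=-12; u≡3, v≡1 (mod 8); ε(u)ε(v)=1·0, αω(v)=-6·0, βω(u)=-12·1; sum ≡ 0  ⇒  +1.
(a,b)_13: α=2, u≡12; β=1, v≡3 (mod 13); (12|13)=+1, (3|13)=+1; sign (−1)^0·+1^1·+1^2 = +1.
(124355, 1729 / ℚ) ramifies at {11, 17}: a division algebra.

[11, 17]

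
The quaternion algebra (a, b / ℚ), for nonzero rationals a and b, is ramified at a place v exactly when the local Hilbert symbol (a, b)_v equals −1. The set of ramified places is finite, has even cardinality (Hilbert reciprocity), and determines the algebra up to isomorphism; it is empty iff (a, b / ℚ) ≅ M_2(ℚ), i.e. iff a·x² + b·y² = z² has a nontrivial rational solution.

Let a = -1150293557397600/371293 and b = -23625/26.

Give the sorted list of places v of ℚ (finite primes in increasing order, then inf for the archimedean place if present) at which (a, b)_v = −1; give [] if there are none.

[2, 5, 7, inf]

(a, b) ≡ (-78, -2730) mod (ℚ^×)²; places V = {2, 3, 5, 7, 11, 13, 37, ∞}.
(a,b)_2: α=5, β=-1; u≡1, v≡3 (mod 8); ε(u)ε(v)=0·1, αω(v)=5·1, βω(u)=-1·0; sum ≡ 1  ⇒  -1.
(a,b)_3: α=11, u≡1; β=3, v≡2 (mod 3); (1|3)=+1, (2|3)=-1; sign (−1)^1·+1^3·-1^11 = +1.
(a,b)_7: α=2, u≡3; β=1, v≡4 (mod 7); (3|7)=-1, (4|7)=+1; sign (−1)^0·-1^1·+1^2 = -1.
(a,b)_13: α=-5, u≡8; β=-1, v≡11 (mod 13); (8|13)=-1, (11|13)=-1; sign (−1)^0·-1^-1·-1^-5 = +1.
(a,b)_∞: sgn(-78)=−, sgn(-2730)=−, so -1.
(a,b)_5: α=2, u≡2; β=3, v≡1 (mod 5); (2|5)=-1, (1|5)=+1; sign (−1)^0·-1^3·+1^2 = -1.
(a,b)_11: α=2, u≡6; β=0, v≡9 (mod 11); (6|11)=-1, (9|11)=+1; sign (−1)^0·-1^0·+1^2 = +1.
(a,b)_37: α=2, u≡12; β=0, v≡32 (mod 37); (12|37)=+1, (32|37)=-1; sign (−1)^0·+1^0·-1^2 = +1.
(-78, -2730 / ℚ) ramifies at {2, 5, 7, ∞}: a division algebra.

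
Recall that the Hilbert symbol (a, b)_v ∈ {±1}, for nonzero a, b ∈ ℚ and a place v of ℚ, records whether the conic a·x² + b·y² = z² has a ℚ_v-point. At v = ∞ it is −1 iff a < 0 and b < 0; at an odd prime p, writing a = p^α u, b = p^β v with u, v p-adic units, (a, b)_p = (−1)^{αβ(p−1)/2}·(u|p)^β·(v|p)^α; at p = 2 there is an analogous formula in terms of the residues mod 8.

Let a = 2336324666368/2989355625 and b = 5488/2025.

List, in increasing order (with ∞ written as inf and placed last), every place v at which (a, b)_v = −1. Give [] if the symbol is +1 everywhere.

[7, 11, 41, 43]

Mod squares: a ≡ 19393, b ≡ 7. Check v ∈ {∞, 2, 3, 5, 7, 11, 41, 43}.
v=7: a=7^6·(≡5), b=7^3·(≡1) mod 7; (5|7)=-1, (1|7)=+1; (−1)^{6·3·3}·(-1)^3·(+1)^6 = -1.
v=5: a=5^-4·(≡2), b=5^-2·(≡3) mod 5; (2|5)=-1, (3|5)=-1; (−1)^{-4·-2·2}·(-1)^-2·(-1)^-4 = +1.
v=3: a=3^-14·(≡1), b=3^-4·(≡1) mod 3; (1|3)=+1, (1|3)=+1; (−1)^{-14·-4·1}·(+1)^-4·(+1)^-14 = +1.
v=43: a=43^1·(≡16), b=43^0·(≡39) mod 43; (16|43)=+1, (39|43)=-1; (−1)^{1·0·21}·(+1)^0·(-1)^1 = -1.
v=2: v_2(a)=10, v_2(b)=4; units ≡ 1, 7 (mod 8); ε·ε+αω+βω = 0·1+10·0+4·0 ≡ 0  ⇒  (a,b)_2 = +1.
v=11: a=11^1·(≡4), b=11^0·(≡10) mod 11; (4|11)=+1, (10|11)=-1; (−1)^{1·0·5}·(+1)^0·(-1)^1 = -1.
v=∞: 19393 > 0 and 7 > 0  ⇒  (a,b)_∞ = +1.
v=41: a=41^1·(≡14), b=41^0·(≡15) mod 41; (14|41)=-1, (15|41)=-1; (−1)^{1·0·20}·(-1)^0·(-1)^1 = -1.
|Ram(19393, 7)| = 4, even; anisotropic at {7, 11, 41, 43}.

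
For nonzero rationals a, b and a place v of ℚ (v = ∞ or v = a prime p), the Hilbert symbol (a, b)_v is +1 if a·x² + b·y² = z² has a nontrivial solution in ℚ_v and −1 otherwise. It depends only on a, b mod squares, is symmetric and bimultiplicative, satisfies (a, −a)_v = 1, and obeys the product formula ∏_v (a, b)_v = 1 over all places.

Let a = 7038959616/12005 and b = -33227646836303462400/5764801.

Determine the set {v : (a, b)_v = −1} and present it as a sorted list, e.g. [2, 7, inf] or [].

[2, 11, 13, 17]

Mod squares: a ≡ 6630, b ≡ -11. Check v ∈ {∞, 2, 3, 5, 7, 11, 13, 17}.
v=3: a=3^5·(≡2), b=3^2·(≡1) mod 3; (2|3)=-1, (1|3)=+1; (−1)^{5·2·1}·(-1)^2·(+1)^5 = +1.
v=11: a=11^0·(≡10), b=11^1·(≡2) mod 11; (10|11)=-1, (2|11)=-1; (−1)^{0·1·5}·(-1)^1·(-1)^0 = -1.
v=2: v_2(a)=17, v_2(b)=38; units ≡ 3, 5 (mod 8); ε·ε+αω+βω = 1·0+17·1+38·1 ≡ 1  ⇒  (a,b)_2 = -1.
v=5: a=5^-1·(≡1), b=5^2·(≡4) mod 5; (1|5)=+1, (4|5)=+1; (−1)^{-1·2·2}·(+1)^2·(+1)^-1 = +1.
v=7: a=7^-4·(≡2), b=7^-8·(≡3) mod 7; (2|7)=+1, (3|7)=-1; (−1)^{-4·-8·3}·(+1)^-8·(-1)^-4 = +1.
v=13: a=13^1·(≡10), b=13^2·(≡6) mod 13; (10|13)=+1, (6|13)=-1; (−1)^{1·2·6}·(+1)^2·(-1)^1 = -1.
v=∞: 6630 > 0 and -11 < 0  ⇒  (a,b)_∞ = +1.
v=17: a=17^1·(≡15), b=17^2·(≡6) mod 17; (15|17)=+1, (6|17)=-1; (−1)^{1·2·8}·(+1)^2·(-1)^1 = -1.
|Ram(6630, -11)| = 4, even; anisotropic at {2, 11, 13, 17}.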